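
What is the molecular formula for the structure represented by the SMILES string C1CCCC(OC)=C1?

Heavy atoms from the SMILES: 7 C, 1 O.
Implicit hydrogens by atom environment:
  4 × C: 2 H each → 8
  1 × C: 3 H
  1 × C: 1 H
  1 × C: no H
  1 × O: no H
  Total hydrogens = 12.
Molecular formula: C7H12O

C7H12O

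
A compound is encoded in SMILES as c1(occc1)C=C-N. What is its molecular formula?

Heavy atoms from the SMILES: 6 C, 1 N, 1 O.
Implicit hydrogens by atom environment:
  3 × C (aromatic): 1 H each → 3
  2 × C: 1 H each → 2
  1 × C (aromatic): no H
  1 × N: 2 H
  1 × O (aromatic): no H
  Total hydrogens = 7.
Molecular formula: C6H7NO

C6H7NO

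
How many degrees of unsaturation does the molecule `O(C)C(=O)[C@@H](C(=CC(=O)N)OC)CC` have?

Molecular formula from the SMILES: C9H15NO4.
DoU = (2C + 2 + N − H − X)/2 = (2·9 + 2 + 1 − 15 − 0)/2 = 6/2 = 3.
(Structurally: 0 ring(s) + 3 π bond(s) = 3.)

3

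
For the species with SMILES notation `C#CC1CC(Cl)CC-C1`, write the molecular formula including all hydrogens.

Heavy atoms from the SMILES: 8 C, 1 Cl.
Implicit hydrogens by atom environment:
  4 × C: 2 H each → 8
  3 × C: 1 H each → 3
  1 × C: no H
  1 × Cl: no H
  Total hydrogens = 11.
Molecular formula: C8H11Cl

C8H11Cl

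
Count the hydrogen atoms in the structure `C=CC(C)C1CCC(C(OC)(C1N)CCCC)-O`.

29

Hydrogens are implicit in SMILES; fill each atom to its normal valence:
  6 × C: 2 H each → 12
  5 × C: 1 H each → 5
  3 × C: 3 H each → 9
  1 × C: no H
  1 × N: 2 H
  1 × O: 1 H
  1 × O: no H
  Total hydrogens = 29.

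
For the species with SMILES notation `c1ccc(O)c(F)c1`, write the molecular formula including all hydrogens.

C6H5FO

Heavy atoms from the SMILES: 6 C, 1 F, 1 O.
Implicit hydrogens by atom environment:
  4 × C (aromatic): 1 H each → 4
  2 × C (aromatic): no H
  1 × F: no H
  1 × O: 1 H
  Total hydrogens = 5.
Molecular formula: C6H5FO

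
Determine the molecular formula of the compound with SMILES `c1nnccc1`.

C4H4N2

Heavy atoms from the SMILES: 4 C, 2 N.
Implicit hydrogens by atom environment:
  4 × C (aromatic): 1 H each → 4
  2 × N (aromatic): no H
  Total hydrogens = 4.
Molecular formula: C4H4N2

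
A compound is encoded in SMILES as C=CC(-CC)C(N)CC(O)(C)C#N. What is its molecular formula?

C10H18N2O

Heavy atoms from the SMILES: 10 C, 2 N, 1 O.
Implicit hydrogens by atom environment:
  3 × C: 2 H each → 6
  3 × C: 1 H each → 3
  2 × C: 3 H each → 6
  2 × C: no H
  1 × N: 2 H
  1 × N: no H
  1 × O: 1 H
  Total hydrogens = 18.
Molecular formula: C10H18N2O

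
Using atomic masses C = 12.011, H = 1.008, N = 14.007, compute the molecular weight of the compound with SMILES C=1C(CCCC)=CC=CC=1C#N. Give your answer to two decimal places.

159.23

Molecular formula: C11H13N.
M = 11×12.011 + 13×1.008 + 1×14.007 = 159.23 g/mol.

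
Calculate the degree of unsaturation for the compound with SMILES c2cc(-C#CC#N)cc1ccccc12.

11

Molecular formula from the SMILES: C13H7N.
DoU = (2C + 2 + N − H − X)/2 = (2·13 + 2 + 1 − 7 − 0)/2 = 22/2 = 11.
(Structurally: 2 ring(s) + 9 π bond(s) = 11.)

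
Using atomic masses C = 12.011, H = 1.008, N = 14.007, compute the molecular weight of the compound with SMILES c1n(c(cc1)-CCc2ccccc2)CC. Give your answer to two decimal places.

199.30

Molecular formula: C14H17N.
M = 14×12.011 + 17×1.008 + 1×14.007 = 199.30 g/mol.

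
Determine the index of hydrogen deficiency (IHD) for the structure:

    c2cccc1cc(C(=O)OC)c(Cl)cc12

Molecular formula from the SMILES: C12H9ClO2.
DoU = (2C + 2 + N − H − X)/2 = (2·12 + 2 + 0 − 9 − 1)/2 = 16/2 = 8.
(Structurally: 2 ring(s) + 6 π bond(s) = 8.)

8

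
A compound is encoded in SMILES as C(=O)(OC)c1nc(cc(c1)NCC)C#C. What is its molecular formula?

Heavy atoms from the SMILES: 11 C, 2 N, 2 O.
Implicit hydrogens by atom environment:
  3 × C (aromatic): no H
  2 × C: 3 H each → 6
  2 × C (aromatic): 1 H each → 2
  2 × C: no H
  2 × O: no H
  1 × C: 2 H
  1 × C: 1 H
  1 × N: 1 H
  1 × N (aromatic): no H
  Total hydrogens = 12.
Molecular formula: C11H12N2O2

C11H12N2O2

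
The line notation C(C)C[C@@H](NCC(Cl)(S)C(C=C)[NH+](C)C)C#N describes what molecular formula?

C12H23ClN3S+

Heavy atoms from the SMILES: 12 C, 1 Cl, 3 N, 1 S.
Implicit hydrogens by atom environment:
  4 × C: 2 H each → 8
  3 × C: 3 H each → 9
  3 × C: 1 H each → 3
  2 × C: no H
  1 × Cl: no H
  1 × N: 1 H
  1 × N (charge +1): 1 H
  1 × N: no H
  1 × S: 1 H
  Total hydrogens = 23.
Net charge +1.
Molecular formula: C12H23ClN3S+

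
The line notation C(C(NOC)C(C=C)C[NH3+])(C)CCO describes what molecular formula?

C10H23N2O2+

Heavy atoms from the SMILES: 10 C, 2 N, 2 O.
Implicit hydrogens by atom environment:
  4 × C: 2 H each → 8
  4 × C: 1 H each → 4
  2 × C: 3 H each → 6
  1 × N (charge +1): 3 H
  1 × N: 1 H
  1 × O: 1 H
  1 × O: no H
  Total hydrogens = 23.
Net charge +1.
Molecular formula: C10H23N2O2+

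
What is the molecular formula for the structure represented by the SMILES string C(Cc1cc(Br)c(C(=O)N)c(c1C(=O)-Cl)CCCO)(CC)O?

Heavy atoms from the SMILES: 1 Br, 15 C, 1 Cl, 1 N, 4 O.
Implicit hydrogens by atom environment:
  5 × C: 2 H each → 10
  5 × C (aromatic): no H
  2 × C: no H
  2 × O: 1 H each → 2
  2 × O: no H
  1 × Br: no H
  1 × C: 3 H
  1 × C (aromatic): 1 H
  1 × C: 1 H
  1 × Cl: no H
  1 × N: 2 H
  Total hydrogens = 19.
Molecular formula: C15H19BrClNO4

C15H19BrClNO4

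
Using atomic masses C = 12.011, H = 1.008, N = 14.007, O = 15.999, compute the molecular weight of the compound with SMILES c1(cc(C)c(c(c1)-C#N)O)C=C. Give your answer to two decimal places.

159.19

Molecular formula: C10H9NO.
M = 10×12.011 + 9×1.008 + 1×14.007 + 1×15.999 = 159.19 g/mol.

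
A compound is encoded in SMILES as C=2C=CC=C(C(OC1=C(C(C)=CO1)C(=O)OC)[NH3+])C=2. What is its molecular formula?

Heavy atoms from the SMILES: 14 C, 1 N, 4 O.
Implicit hydrogens by atom environment:
  6 × C (aromatic): 1 H each → 6
  4 × C (aromatic): no H
  3 × O: no H
  2 × C: 3 H each → 6
  1 × C: 1 H
  1 × C: no H
  1 × N (charge +1): 3 H
  1 × O (aromatic): no H
  Total hydrogens = 16.
Net charge +1.
Molecular formula: C14H16NO4+

C14H16NO4+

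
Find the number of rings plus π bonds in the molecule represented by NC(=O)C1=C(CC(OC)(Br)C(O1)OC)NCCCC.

Molecular formula from the SMILES: C12H21BrN2O4.
DoU = (2C + 2 + N − H − X)/2 = (2·12 + 2 + 2 − 21 − 1)/2 = 6/2 = 3.
(Structurally: 1 ring(s) + 2 π bond(s) = 3.)

3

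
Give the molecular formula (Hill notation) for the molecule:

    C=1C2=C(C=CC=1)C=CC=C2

C10H8

Heavy atoms from the SMILES: 10 C.
Implicit hydrogens by atom environment:
  8 × C (aromatic): 1 H each → 8
  2 × C (aromatic): no H
  Total hydrogens = 8.
Molecular formula: C10H8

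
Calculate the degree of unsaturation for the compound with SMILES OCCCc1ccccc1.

4

Molecular formula from the SMILES: C9H12O.
DoU = (2C + 2 + N − H − X)/2 = (2·9 + 2 + 0 − 12 − 0)/2 = 8/2 = 4.
(Structurally: 1 ring(s) + 3 π bond(s) = 4.)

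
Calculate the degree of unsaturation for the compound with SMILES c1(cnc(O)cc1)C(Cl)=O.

5

Molecular formula from the SMILES: C6H4ClNO2.
DoU = (2C + 2 + N − H − X)/2 = (2·6 + 2 + 1 − 4 − 1)/2 = 10/2 = 5.
(Structurally: 1 ring(s) + 4 π bond(s) = 5.)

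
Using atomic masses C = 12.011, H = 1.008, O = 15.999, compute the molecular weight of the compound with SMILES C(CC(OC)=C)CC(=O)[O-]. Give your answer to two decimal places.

Molecular formula: C7H11O3-.
M = 7×12.011 + 11×1.008 + 3×15.999 = 143.16 g/mol.

143.16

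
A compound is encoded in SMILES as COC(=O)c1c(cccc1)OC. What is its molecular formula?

Heavy atoms from the SMILES: 9 C, 3 O.
Implicit hydrogens by atom environment:
  4 × C (aromatic): 1 H each → 4
  3 × O: no H
  2 × C: 3 H each → 6
  2 × C (aromatic): no H
  1 × C: no H
  Total hydrogens = 10.
Molecular formula: C9H10O3

C9H10O3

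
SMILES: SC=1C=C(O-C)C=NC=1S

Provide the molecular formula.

C6H7NOS2

Heavy atoms from the SMILES: 6 C, 1 N, 1 O, 2 S.
Implicit hydrogens by atom environment:
  3 × C (aromatic): no H
  2 × C (aromatic): 1 H each → 2
  2 × S: 1 H each → 2
  1 × C: 3 H
  1 × N (aromatic): no H
  1 × O: no H
  Total hydrogens = 7.
Molecular formula: C6H7NOS2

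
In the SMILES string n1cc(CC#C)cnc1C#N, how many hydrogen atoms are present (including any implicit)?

Hydrogens are implicit in SMILES; fill each atom to its normal valence:
  2 × C (aromatic): 1 H each → 2
  2 × C (aromatic): no H
  2 × C: no H
  2 × N (aromatic): no H
  1 × C: 2 H
  1 × C: 1 H
  1 × N: no H
  Total hydrogens = 5.

5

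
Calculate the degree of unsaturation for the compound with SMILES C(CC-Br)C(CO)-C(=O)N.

1

Molecular formula from the SMILES: C6H12BrNO2.
DoU = (2C + 2 + N − H − X)/2 = (2·6 + 2 + 1 − 12 − 1)/2 = 2/2 = 1.
(Structurally: 0 ring(s) + 1 π bond(s) = 1.)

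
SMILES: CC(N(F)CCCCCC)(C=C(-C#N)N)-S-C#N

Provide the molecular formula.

C12H19FN4S

Heavy atoms from the SMILES: 12 C, 1 F, 4 N, 1 S.
Implicit hydrogens by atom environment:
  5 × C: 2 H each → 10
  4 × C: no H
  3 × N: no H
  2 × C: 3 H each → 6
  1 × C: 1 H
  1 × F: no H
  1 × N: 2 H
  1 × S: no H
  Total hydrogens = 19.
Molecular formula: C12H19FN4S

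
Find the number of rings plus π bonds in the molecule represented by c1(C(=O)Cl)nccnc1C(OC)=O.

Molecular formula from the SMILES: C7H5ClN2O3.
DoU = (2C + 2 + N − H − X)/2 = (2·7 + 2 + 2 − 5 − 1)/2 = 12/2 = 6.
(Structurally: 1 ring(s) + 5 π bond(s) = 6.)

6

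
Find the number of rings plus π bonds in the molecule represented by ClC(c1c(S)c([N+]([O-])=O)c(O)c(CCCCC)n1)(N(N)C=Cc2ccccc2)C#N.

Molecular formula from the SMILES: C20H22ClN5O3S.
DoU = (2C + 2 + N − H − X)/2 = (2·20 + 2 + 5 − 22 − 1)/2 = 24/2 = 12.
(Structurally: 2 ring(s) + 10 π bond(s) = 12.)

12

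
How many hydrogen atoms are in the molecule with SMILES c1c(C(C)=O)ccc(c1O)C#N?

Hydrogens are implicit in SMILES; fill each atom to its normal valence:
  3 × C (aromatic): 1 H each → 3
  3 × C (aromatic): no H
  2 × C: no H
  1 × C: 3 H
  1 × N: no H
  1 × O: 1 H
  1 × O: no H
  Total hydrogens = 7.

7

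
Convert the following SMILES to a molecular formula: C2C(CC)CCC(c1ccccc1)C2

Heavy atoms from the SMILES: 14 C.
Implicit hydrogens by atom environment:
  5 × C: 2 H each → 10
  5 × C (aromatic): 1 H each → 5
  2 × C: 1 H each → 2
  1 × C: 3 H
  1 × C (aromatic): no H
  Total hydrogens = 20.
Molecular formula: C14H20

C14H20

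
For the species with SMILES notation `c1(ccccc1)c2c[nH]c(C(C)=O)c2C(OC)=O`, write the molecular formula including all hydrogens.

Heavy atoms from the SMILES: 14 C, 1 N, 3 O.
Implicit hydrogens by atom environment:
  6 × C (aromatic): 1 H each → 6
  4 × C (aromatic): no H
  3 × O: no H
  2 × C: 3 H each → 6
  2 × C: no H
  1 × N (aromatic): 1 H
  Total hydrogens = 13.
Molecular formula: C14H13NO3

C14H13NO3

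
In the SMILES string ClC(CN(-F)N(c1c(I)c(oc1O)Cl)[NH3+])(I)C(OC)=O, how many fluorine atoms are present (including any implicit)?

The symbol for fluorine appears 1 time in the SMILES.

1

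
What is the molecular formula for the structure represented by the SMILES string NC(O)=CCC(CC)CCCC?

C10H21NO

Heavy atoms from the SMILES: 10 C, 1 N, 1 O.
Implicit hydrogens by atom environment:
  5 × C: 2 H each → 10
  2 × C: 3 H each → 6
  2 × C: 1 H each → 2
  1 × C: no H
  1 × N: 2 H
  1 × O: 1 H
  Total hydrogens = 21.
Molecular formula: C10H21NO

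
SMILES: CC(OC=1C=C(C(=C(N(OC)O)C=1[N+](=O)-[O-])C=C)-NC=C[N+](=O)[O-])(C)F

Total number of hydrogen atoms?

Hydrogens are implicit in SMILES; fill each atom to its normal valence:
  5 × C (aromatic): no H
  4 × O: no H
  3 × C: 3 H each → 9
  3 × C: 1 H each → 3
  2 × N (charge +1): no H
  2 × O (charge -1): no H
  1 × C: 2 H
  1 × C (aromatic): 1 H
  1 × C: no H
  1 × F: no H
  1 × N: 1 H
  1 × N: no H
  1 × O: 1 H
  Total hydrogens = 17.

17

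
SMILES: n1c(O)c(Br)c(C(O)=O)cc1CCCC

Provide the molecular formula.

C10H12BrNO3

Heavy atoms from the SMILES: 1 Br, 10 C, 1 N, 3 O.
Implicit hydrogens by atom environment:
  4 × C (aromatic): no H
  3 × C: 2 H each → 6
  2 × O: 1 H each → 2
  1 × Br: no H
  1 × C: 3 H
  1 × C (aromatic): 1 H
  1 × C: no H
  1 × N (aromatic): no H
  1 × O: no H
  Total hydrogens = 12.
Molecular formula: C10H12BrNO3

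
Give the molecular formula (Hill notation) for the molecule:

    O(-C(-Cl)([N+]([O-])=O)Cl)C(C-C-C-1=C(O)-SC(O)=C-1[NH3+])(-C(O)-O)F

C9H12Cl2FN2O7S+

Heavy atoms from the SMILES: 9 C, 2 Cl, 1 F, 2 N, 7 O, 1 S.
Implicit hydrogens by atom environment:
  4 × C (aromatic): no H
  4 × O: 1 H each → 4
  2 × C: 2 H each → 4
  2 × C: no H
  2 × Cl: no H
  2 × O: no H
  1 × C: 1 H
  1 × F: no H
  1 × N (charge +1): 3 H
  1 × N (charge +1): no H
  1 × O (charge -1): no H
  1 × S (aromatic): no H
  Total hydrogens = 12.
Net charge +1.
Molecular formula: C9H12Cl2FN2O7S+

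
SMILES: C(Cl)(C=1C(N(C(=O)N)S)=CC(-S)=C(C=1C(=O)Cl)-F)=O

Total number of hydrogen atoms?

5

Hydrogens are implicit in SMILES; fill each atom to its normal valence:
  5 × C (aromatic): no H
  3 × C: no H
  3 × O: no H
  2 × Cl: no H
  2 × S: 1 H each → 2
  1 × C (aromatic): 1 H
  1 × F: no H
  1 × N: 2 H
  1 × N: no H
  Total hydrogens = 5.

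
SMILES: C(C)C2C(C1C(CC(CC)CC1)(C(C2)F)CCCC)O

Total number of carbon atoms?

18

The symbol for carbon appears 18 times in the SMILES.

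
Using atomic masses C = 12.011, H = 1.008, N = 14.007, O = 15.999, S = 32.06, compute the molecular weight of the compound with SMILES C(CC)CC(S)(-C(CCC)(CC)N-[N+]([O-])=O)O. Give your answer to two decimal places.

264.38

Molecular formula: C11H24N2O3S.
M = 11×12.011 + 24×1.008 + 2×14.007 + 3×15.999 + 1×32.06 = 264.38 g/mol.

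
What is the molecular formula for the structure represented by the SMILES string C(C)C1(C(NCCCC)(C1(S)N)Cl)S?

Heavy atoms from the SMILES: 9 C, 1 Cl, 2 N, 2 S.
Implicit hydrogens by atom environment:
  4 × C: 2 H each → 8
  3 × C: no H
  2 × C: 3 H each → 6
  2 × S: 1 H each → 2
  1 × Cl: no H
  1 × N: 2 H
  1 × N: 1 H
  Total hydrogens = 19.
Molecular formula: C9H19ClN2S2

C9H19ClN2S2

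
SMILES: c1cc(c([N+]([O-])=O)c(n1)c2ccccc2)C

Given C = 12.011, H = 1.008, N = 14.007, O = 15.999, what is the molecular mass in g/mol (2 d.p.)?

Molecular formula: C12H10N2O2.
M = 12×12.011 + 10×1.008 + 2×14.007 + 2×15.999 = 214.22 g/mol.

214.22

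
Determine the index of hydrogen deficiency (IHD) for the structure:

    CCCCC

Molecular formula from the SMILES: C5H12.
DoU = (2C + 2 + N − H − X)/2 = (2·5 + 2 + 0 − 12 − 0)/2 = 0/2 = 0.
(Structurally: 0 ring(s) + 0 π bond(s) = 0.)

0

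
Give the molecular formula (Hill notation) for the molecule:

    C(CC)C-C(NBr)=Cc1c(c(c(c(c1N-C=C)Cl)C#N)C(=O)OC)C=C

C19H21BrClN3O2

Heavy atoms from the SMILES: 1 Br, 19 C, 1 Cl, 3 N, 2 O.
Implicit hydrogens by atom environment:
  6 × C (aromatic): no H
  5 × C: 2 H each → 10
  3 × C: 1 H each → 3
  3 × C: no H
  2 × C: 3 H each → 6
  2 × N: 1 H each → 2
  2 × O: no H
  1 × Br: no H
  1 × Cl: no H
  1 × N: no H
  Total hydrogens = 21.
Molecular formula: C19H21BrClN3O2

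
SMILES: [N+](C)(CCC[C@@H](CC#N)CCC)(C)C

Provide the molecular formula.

C12H25N2+

Heavy atoms from the SMILES: 12 C, 2 N.
Implicit hydrogens by atom environment:
  6 × C: 2 H each → 12
  4 × C: 3 H each → 12
  1 × C: 1 H
  1 × C: no H
  1 × N: no H
  1 × N (charge +1): no H
  Total hydrogens = 25.
Net charge +1.
Molecular formula: C12H25N2+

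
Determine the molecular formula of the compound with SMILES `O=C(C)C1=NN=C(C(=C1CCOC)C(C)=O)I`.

Heavy atoms from the SMILES: 11 C, 1 I, 2 N, 3 O.
Implicit hydrogens by atom environment:
  4 × C (aromatic): no H
  3 × C: 3 H each → 9
  3 × O: no H
  2 × C: 2 H each → 4
  2 × C: no H
  2 × N (aromatic): no H
  1 × I: no H
  Total hydrogens = 13.
Molecular formula: C11H13IN2O3

C11H13IN2O3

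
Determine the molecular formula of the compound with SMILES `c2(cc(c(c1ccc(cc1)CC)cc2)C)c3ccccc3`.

C21H20

Heavy atoms from the SMILES: 21 C.
Implicit hydrogens by atom environment:
  12 × C (aromatic): 1 H each → 12
  6 × C (aromatic): no H
  2 × C: 3 H each → 6
  1 × C: 2 H
  Total hydrogens = 20.
Molecular formula: C21H20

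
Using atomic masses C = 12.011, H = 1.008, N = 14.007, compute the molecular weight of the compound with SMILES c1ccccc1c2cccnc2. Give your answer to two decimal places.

Molecular formula: C11H9N.
M = 11×12.011 + 9×1.008 + 1×14.007 = 155.20 g/mol.

155.20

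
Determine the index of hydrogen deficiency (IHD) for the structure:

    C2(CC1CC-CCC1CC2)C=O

3

Molecular formula from the SMILES: C11H18O.
DoU = (2C + 2 + N − H − X)/2 = (2·11 + 2 + 0 − 18 − 0)/2 = 6/2 = 3.
(Structurally: 2 ring(s) + 1 π bond(s) = 3.)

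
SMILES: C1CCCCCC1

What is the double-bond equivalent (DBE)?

Molecular formula from the SMILES: C7H14.
DoU = (2C + 2 + N − H − X)/2 = (2·7 + 2 + 0 − 14 − 0)/2 = 2/2 = 1.
(Structurally: 1 ring(s) + 0 π bond(s) = 1.)

1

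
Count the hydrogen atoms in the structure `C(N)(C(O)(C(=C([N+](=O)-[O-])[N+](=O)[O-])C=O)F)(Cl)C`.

Hydrogens are implicit in SMILES; fill each atom to its normal valence:
  4 × C: no H
  3 × O: no H
  2 × N (charge +1): no H
  2 × O (charge -1): no H
  1 × C: 3 H
  1 × C: 1 H
  1 × Cl: no H
  1 × F: no H
  1 × N: 2 H
  1 × O: 1 H
  Total hydrogens = 7.

7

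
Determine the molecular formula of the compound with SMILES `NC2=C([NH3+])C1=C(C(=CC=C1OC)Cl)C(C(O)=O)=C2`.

Heavy atoms from the SMILES: 12 C, 1 Cl, 2 N, 3 O.
Implicit hydrogens by atom environment:
  7 × C (aromatic): no H
  3 × C (aromatic): 1 H each → 3
  2 × O: no H
  1 × C: 3 H
  1 × C: no H
  1 × Cl: no H
  1 × N (charge +1): 3 H
  1 × N: 2 H
  1 × O: 1 H
  Total hydrogens = 12.
Net charge +1.
Molecular formula: C12H12ClN2O3+

C12H12ClN2O3+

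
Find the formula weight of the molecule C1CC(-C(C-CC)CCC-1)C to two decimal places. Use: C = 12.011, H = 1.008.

Molecular formula: C11H22.
M = 11×12.011 + 22×1.008 = 154.30 g/mol.

154.30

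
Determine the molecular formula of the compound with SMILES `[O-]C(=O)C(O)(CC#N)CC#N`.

Heavy atoms from the SMILES: 6 C, 2 N, 3 O.
Implicit hydrogens by atom environment:
  4 × C: no H
  2 × C: 2 H each → 4
  2 × N: no H
  1 × O: 1 H
  1 × O: no H
  1 × O (charge -1): no H
  Total hydrogens = 5.
Net charge -1.
Molecular formula: C6H5N2O3-

C6H5N2O3-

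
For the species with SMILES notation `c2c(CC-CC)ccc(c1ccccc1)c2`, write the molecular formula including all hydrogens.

C16H18

Heavy atoms from the SMILES: 16 C.
Implicit hydrogens by atom environment:
  9 × C (aromatic): 1 H each → 9
  3 × C: 2 H each → 6
  3 × C (aromatic): no H
  1 × C: 3 H
  Total hydrogens = 18.
Molecular formula: C16H18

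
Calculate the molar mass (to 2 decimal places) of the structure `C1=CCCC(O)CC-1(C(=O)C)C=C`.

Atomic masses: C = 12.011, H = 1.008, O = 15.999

Molecular formula: C11H16O2.
M = 11×12.011 + 16×1.008 + 2×15.999 = 180.25 g/mol.

180.25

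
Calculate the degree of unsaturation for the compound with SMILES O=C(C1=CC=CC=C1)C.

Molecular formula from the SMILES: C8H8O.
DoU = (2C + 2 + N − H − X)/2 = (2·8 + 2 + 0 − 8 − 0)/2 = 10/2 = 5.
(Structurally: 1 ring(s) + 4 π bond(s) = 5.)

5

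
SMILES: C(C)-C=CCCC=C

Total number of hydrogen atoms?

14

Hydrogens are implicit in SMILES; fill each atom to its normal valence:
  4 × C: 2 H each → 8
  3 × C: 1 H each → 3
  1 × C: 3 H
  Total hydrogens = 14.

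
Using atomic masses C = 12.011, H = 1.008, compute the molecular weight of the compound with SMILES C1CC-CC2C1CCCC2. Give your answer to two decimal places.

Molecular formula: C10H18.
M = 10×12.011 + 18×1.008 = 138.25 g/mol.

138.25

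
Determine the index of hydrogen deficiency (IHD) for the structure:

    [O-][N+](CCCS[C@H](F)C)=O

1

Molecular formula from the SMILES: C5H10FNO2S.
DoU = (2C + 2 + N − H − X)/2 = (2·5 + 2 + 1 − 10 − 1)/2 = 2/2 = 1.
(Structurally: 0 ring(s) + 1 π bond(s) = 1.)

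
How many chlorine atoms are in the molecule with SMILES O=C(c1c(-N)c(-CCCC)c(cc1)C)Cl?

The symbol for chlorine appears 1 time in the SMILES.

1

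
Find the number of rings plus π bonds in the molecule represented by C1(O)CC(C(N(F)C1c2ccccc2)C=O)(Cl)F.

Molecular formula from the SMILES: C12H12ClF2NO2.
DoU = (2C + 2 + N − H − X)/2 = (2·12 + 2 + 1 − 12 − 3)/2 = 12/2 = 6.
(Structurally: 2 ring(s) + 4 π bond(s) = 6.)

6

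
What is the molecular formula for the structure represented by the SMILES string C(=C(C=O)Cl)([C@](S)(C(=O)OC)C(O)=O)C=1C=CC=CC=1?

Heavy atoms from the SMILES: 13 C, 1 Cl, 5 O, 1 S.
Implicit hydrogens by atom environment:
  5 × C (aromatic): 1 H each → 5
  5 × C: no H
  4 × O: no H
  1 × C: 3 H
  1 × C: 1 H
  1 × C (aromatic): no H
  1 × Cl: no H
  1 × O: 1 H
  1 × S: 1 H
  Total hydrogens = 11.
Molecular formula: C13H11ClO5S

C13H11ClO5S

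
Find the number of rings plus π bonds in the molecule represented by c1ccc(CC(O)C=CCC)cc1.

Molecular formula from the SMILES: C12H16O.
DoU = (2C + 2 + N − H − X)/2 = (2·12 + 2 + 0 − 16 − 0)/2 = 10/2 = 5.
(Structurally: 1 ring(s) + 4 π bond(s) = 5.)

5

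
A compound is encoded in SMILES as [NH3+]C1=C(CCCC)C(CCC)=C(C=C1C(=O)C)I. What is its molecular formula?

C15H23INO+

Heavy atoms from the SMILES: 15 C, 1 I, 1 N, 1 O.
Implicit hydrogens by atom environment:
  5 × C: 2 H each → 10
  5 × C (aromatic): no H
  3 × C: 3 H each → 9
  1 × C (aromatic): 1 H
  1 × C: no H
  1 × I: no H
  1 × N (charge +1): 3 H
  1 × O: no H
  Total hydrogens = 23.
Net charge +1.
Molecular formula: C15H23INO+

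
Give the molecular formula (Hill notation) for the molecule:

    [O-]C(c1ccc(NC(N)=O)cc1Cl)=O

Heavy atoms from the SMILES: 8 C, 1 Cl, 2 N, 3 O.
Implicit hydrogens by atom environment:
  3 × C (aromatic): 1 H each → 3
  3 × C (aromatic): no H
  2 × C: no H
  2 × O: no H
  1 × Cl: no H
  1 × N: 2 H
  1 × N: 1 H
  1 × O (charge -1): no H
  Total hydrogens = 6.
Net charge -1.
Molecular formula: C8H6ClN2O3-

C8H6ClN2O3-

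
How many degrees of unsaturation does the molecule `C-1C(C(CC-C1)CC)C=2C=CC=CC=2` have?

Molecular formula from the SMILES: C14H20.
DoU = (2C + 2 + N − H − X)/2 = (2·14 + 2 + 0 − 20 − 0)/2 = 10/2 = 5.
(Structurally: 2 ring(s) + 3 π bond(s) = 5.)

5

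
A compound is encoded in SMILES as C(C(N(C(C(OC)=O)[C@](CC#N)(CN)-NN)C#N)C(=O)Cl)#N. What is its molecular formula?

Heavy atoms from the SMILES: 11 C, 1 Cl, 7 N, 3 O.
Implicit hydrogens by atom environment:
  6 × C: no H
  4 × N: no H
  3 × O: no H
  2 × C: 2 H each → 4
  2 × C: 1 H each → 2
  2 × N: 2 H each → 4
  1 × C: 3 H
  1 × Cl: no H
  1 × N: 1 H
  Total hydrogens = 14.
Molecular formula: C11H14ClN7O3

C11H14ClN7O3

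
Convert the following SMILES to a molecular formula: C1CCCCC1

Heavy atoms from the SMILES: 6 C.
Implicit hydrogens by atom environment:
  6 × C: 2 H each → 12
  Total hydrogens = 12.
Molecular formula: C6H12

C6H12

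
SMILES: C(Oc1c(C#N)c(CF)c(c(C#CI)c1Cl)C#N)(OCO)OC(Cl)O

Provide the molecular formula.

Heavy atoms from the SMILES: 14 C, 2 Cl, 1 F, 1 I, 2 N, 5 O.
Implicit hydrogens by atom environment:
  6 × C (aromatic): no H
  4 × C: no H
  3 × O: no H
  2 × C: 2 H each → 4
  2 × C: 1 H each → 2
  2 × Cl: no H
  2 × N: no H
  2 × O: 1 H each → 2
  1 × F: no H
  1 × I: no H
  Total hydrogens = 8.
Molecular formula: C14H8Cl2FIN2O5

C14H8Cl2FIN2O5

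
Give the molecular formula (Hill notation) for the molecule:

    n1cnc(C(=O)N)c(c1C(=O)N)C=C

C8H8N4O2

Heavy atoms from the SMILES: 8 C, 4 N, 2 O.
Implicit hydrogens by atom environment:
  3 × C (aromatic): no H
  2 × C: no H
  2 × N: 2 H each → 4
  2 × N (aromatic): no H
  2 × O: no H
  1 × C: 2 H
  1 × C (aromatic): 1 H
  1 × C: 1 H
  Total hydrogens = 8.
Molecular formula: C8H8N4O2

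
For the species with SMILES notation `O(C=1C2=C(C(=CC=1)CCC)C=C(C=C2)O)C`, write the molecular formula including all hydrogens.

C14H16O2

Heavy atoms from the SMILES: 14 C, 2 O.
Implicit hydrogens by atom environment:
  5 × C (aromatic): 1 H each → 5
  5 × C (aromatic): no H
  2 × C: 3 H each → 6
  2 × C: 2 H each → 4
  1 × O: 1 H
  1 × O: no H
  Total hydrogens = 16.
Molecular formula: C14H16O2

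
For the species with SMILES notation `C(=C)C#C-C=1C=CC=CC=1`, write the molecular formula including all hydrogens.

Heavy atoms from the SMILES: 10 C.
Implicit hydrogens by atom environment:
  5 × C (aromatic): 1 H each → 5
  2 × C: no H
  1 × C: 2 H
  1 × C: 1 H
  1 × C (aromatic): no H
  Total hydrogens = 8.
Molecular formula: C10H8

C10H8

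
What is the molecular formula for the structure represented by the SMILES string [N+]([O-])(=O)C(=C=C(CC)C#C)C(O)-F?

Heavy atoms from the SMILES: 8 C, 1 F, 1 N, 3 O.
Implicit hydrogens by atom environment:
  4 × C: no H
  2 × C: 1 H each → 2
  1 × C: 3 H
  1 × C: 2 H
  1 × F: no H
  1 × N (charge +1): no H
  1 × O: 1 H
  1 × O: no H
  1 × O (charge -1): no H
  Total hydrogens = 8.
Molecular formula: C8H8FNO3

C8H8FNO3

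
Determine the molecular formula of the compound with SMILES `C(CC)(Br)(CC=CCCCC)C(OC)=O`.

Heavy atoms from the SMILES: 1 Br, 12 C, 2 O.
Implicit hydrogens by atom environment:
  5 × C: 2 H each → 10
  3 × C: 3 H each → 9
  2 × C: 1 H each → 2
  2 × C: no H
  2 × O: no H
  1 × Br: no H
  Total hydrogens = 21.
Molecular formula: C12H21BrO2

C12H21BrO2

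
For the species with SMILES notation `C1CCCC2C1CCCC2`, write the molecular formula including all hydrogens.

C10H18

Heavy atoms from the SMILES: 10 C.
Implicit hydrogens by atom environment:
  8 × C: 2 H each → 16
  2 × C: 1 H each → 2
  Total hydrogens = 18.
Molecular formula: C10H18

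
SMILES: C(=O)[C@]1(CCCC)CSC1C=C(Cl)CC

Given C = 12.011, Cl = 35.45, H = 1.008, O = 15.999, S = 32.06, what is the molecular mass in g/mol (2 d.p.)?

Molecular formula: C12H19ClOS.
M = 12×12.011 + 1×35.45 + 19×1.008 + 1×15.999 + 1×32.06 = 246.79 g/mol.

246.79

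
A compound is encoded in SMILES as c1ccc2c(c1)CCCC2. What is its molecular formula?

Heavy atoms from the SMILES: 10 C.
Implicit hydrogens by atom environment:
  4 × C: 2 H each → 8
  4 × C (aromatic): 1 H each → 4
  2 × C (aromatic): no H
  Total hydrogens = 12.
Molecular formula: C10H12

C10H12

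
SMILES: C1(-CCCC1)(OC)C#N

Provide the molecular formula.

C7H11NO

Heavy atoms from the SMILES: 7 C, 1 N, 1 O.
Implicit hydrogens by atom environment:
  4 × C: 2 H each → 8
  2 × C: no H
  1 × C: 3 H
  1 × N: no H
  1 × O: no H
  Total hydrogens = 11.
Molecular formula: C7H11NO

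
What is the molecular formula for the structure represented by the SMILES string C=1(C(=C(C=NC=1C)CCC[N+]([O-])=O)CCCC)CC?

C15H24N2O2

Heavy atoms from the SMILES: 15 C, 2 N, 2 O.
Implicit hydrogens by atom environment:
  7 × C: 2 H each → 14
  4 × C (aromatic): no H
  3 × C: 3 H each → 9
  1 × C (aromatic): 1 H
  1 × N (aromatic): no H
  1 × N (charge +1): no H
  1 × O: no H
  1 × O (charge -1): no H
  Total hydrogens = 24.
Molecular formula: C15H24N2O2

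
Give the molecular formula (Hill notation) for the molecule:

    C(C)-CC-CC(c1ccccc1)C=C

Heavy atoms from the SMILES: 14 C.
Implicit hydrogens by atom environment:
  5 × C: 2 H each → 10
  5 × C (aromatic): 1 H each → 5
  2 × C: 1 H each → 2
  1 × C: 3 H
  1 × C (aromatic): no H
  Total hydrogens = 20.
Molecular formula: C14H20

C14H20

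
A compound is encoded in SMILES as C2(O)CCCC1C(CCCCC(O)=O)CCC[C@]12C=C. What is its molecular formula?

Heavy atoms from the SMILES: 17 C, 3 O.
Implicit hydrogens by atom environment:
  11 × C: 2 H each → 22
  4 × C: 1 H each → 4
  2 × C: no H
  2 × O: 1 H each → 2
  1 × O: no H
  Total hydrogens = 28.
Molecular formula: C17H28O3

C17H28O3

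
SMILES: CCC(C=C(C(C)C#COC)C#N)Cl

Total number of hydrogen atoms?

14

Hydrogens are implicit in SMILES; fill each atom to its normal valence:
  4 × C: no H
  3 × C: 3 H each → 9
  3 × C: 1 H each → 3
  1 × C: 2 H
  1 × Cl: no H
  1 × N: no H
  1 × O: no H
  Total hydrogens = 14.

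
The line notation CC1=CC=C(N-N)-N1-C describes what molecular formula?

Heavy atoms from the SMILES: 6 C, 3 N.
Implicit hydrogens by atom environment:
  2 × C: 3 H each → 6
  2 × C (aromatic): 1 H each → 2
  2 × C (aromatic): no H
  1 × N: 2 H
  1 × N: 1 H
  1 × N (aromatic): no H
  Total hydrogens = 11.
Molecular formula: C6H11N3

C6H11N3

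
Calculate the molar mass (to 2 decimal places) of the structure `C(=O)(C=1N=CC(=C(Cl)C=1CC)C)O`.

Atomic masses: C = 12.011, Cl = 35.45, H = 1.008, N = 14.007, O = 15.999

Molecular formula: C9H10ClNO2.
M = 9×12.011 + 1×35.45 + 10×1.008 + 1×14.007 + 2×15.999 = 199.63 g/mol.

199.63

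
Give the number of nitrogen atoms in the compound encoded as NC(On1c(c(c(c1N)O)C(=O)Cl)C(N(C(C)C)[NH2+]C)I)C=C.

5

The symbol for nitrogen appears 5 times in the SMILES.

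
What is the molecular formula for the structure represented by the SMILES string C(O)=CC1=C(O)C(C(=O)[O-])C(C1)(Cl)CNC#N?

Heavy atoms from the SMILES: 10 C, 1 Cl, 2 N, 4 O.
Implicit hydrogens by atom environment:
  5 × C: no H
  3 × C: 1 H each → 3
  2 × C: 2 H each → 4
  2 × O: 1 H each → 2
  1 × Cl: no H
  1 × N: 1 H
  1 × N: no H
  1 × O: no H
  1 × O (charge -1): no H
  Total hydrogens = 10.
Net charge -1.
Molecular formula: C10H10ClN2O4-

C10H10ClN2O4-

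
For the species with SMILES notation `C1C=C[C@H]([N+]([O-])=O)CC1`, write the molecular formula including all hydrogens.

Heavy atoms from the SMILES: 6 C, 1 N, 2 O.
Implicit hydrogens by atom environment:
  3 × C: 2 H each → 6
  3 × C: 1 H each → 3
  1 × N (charge +1): no H
  1 × O: no H
  1 × O (charge -1): no H
  Total hydrogens = 9.
Molecular formula: C6H9NO2

C6H9NO2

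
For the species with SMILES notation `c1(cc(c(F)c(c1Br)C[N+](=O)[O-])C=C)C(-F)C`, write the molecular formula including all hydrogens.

Heavy atoms from the SMILES: 1 Br, 11 C, 2 F, 1 N, 2 O.
Implicit hydrogens by atom environment:
  5 × C (aromatic): no H
  2 × C: 2 H each → 4
  2 × C: 1 H each → 2
  2 × F: no H
  1 × Br: no H
  1 × C: 3 H
  1 × C (aromatic): 1 H
  1 × N (charge +1): no H
  1 × O: no H
  1 × O (charge -1): no H
  Total hydrogens = 10.
Molecular formula: C11H10BrF2NO2

C11H10BrF2NO2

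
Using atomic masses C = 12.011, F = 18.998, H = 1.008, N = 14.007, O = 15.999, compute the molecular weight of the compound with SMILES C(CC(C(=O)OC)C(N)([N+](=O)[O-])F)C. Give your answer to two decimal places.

Molecular formula: C7H13FN2O4.
M = 7×12.011 + 1×18.998 + 13×1.008 + 2×14.007 + 4×15.999 = 208.19 g/mol.

208.19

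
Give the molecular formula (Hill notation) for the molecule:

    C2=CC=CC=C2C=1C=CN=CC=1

Heavy atoms from the SMILES: 11 C, 1 N.
Implicit hydrogens by atom environment:
  9 × C (aromatic): 1 H each → 9
  2 × C (aromatic): no H
  1 × N (aromatic): no H
  Total hydrogens = 9.
Molecular formula: C11H9N

C11H9N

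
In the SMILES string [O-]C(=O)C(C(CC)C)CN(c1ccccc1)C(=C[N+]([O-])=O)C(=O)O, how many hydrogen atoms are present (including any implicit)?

Hydrogens are implicit in SMILES; fill each atom to its normal valence:
  5 × C (aromatic): 1 H each → 5
  3 × C: 1 H each → 3
  3 × C: no H
  3 × O: no H
  2 × C: 3 H each → 6
  2 × C: 2 H each → 4
  2 × O (charge -1): no H
  1 × C (aromatic): no H
  1 × N: no H
  1 × N (charge +1): no H
  1 × O: 1 H
  Total hydrogens = 19.

19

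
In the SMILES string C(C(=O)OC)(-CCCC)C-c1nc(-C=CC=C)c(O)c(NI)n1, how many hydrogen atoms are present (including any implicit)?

Hydrogens are implicit in SMILES; fill each atom to its normal valence:
  5 × C: 2 H each → 10
  4 × C: 1 H each → 4
  4 × C (aromatic): no H
  2 × C: 3 H each → 6
  2 × N (aromatic): no H
  2 × O: no H
  1 × C: no H
  1 × I: no H
  1 × N: 1 H
  1 × O: 1 H
  Total hydrogens = 22.

22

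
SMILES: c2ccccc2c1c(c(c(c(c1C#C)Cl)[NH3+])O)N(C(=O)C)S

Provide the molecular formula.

C16H14ClN2O2S+

Heavy atoms from the SMILES: 16 C, 1 Cl, 2 N, 2 O, 1 S.
Implicit hydrogens by atom environment:
  7 × C (aromatic): no H
  5 × C (aromatic): 1 H each → 5
  2 × C: no H
  1 × C: 3 H
  1 × C: 1 H
  1 × Cl: no H
  1 × N (charge +1): 3 H
  1 × N: no H
  1 × O: 1 H
  1 × O: no H
  1 × S: 1 H
  Total hydrogens = 14.
Net charge +1.
Molecular formula: C16H14ClN2O2S+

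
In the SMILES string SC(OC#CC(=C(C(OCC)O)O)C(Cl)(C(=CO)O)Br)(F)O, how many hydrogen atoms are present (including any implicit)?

Hydrogens are implicit in SMILES; fill each atom to its normal valence:
  7 × C: no H
  5 × O: 1 H each → 5
  2 × C: 1 H each → 2
  2 × O: no H
  1 × Br: no H
  1 × C: 3 H
  1 × C: 2 H
  1 × Cl: no H
  1 × F: no H
  1 × S: 1 H
  Total hydrogens = 13.

13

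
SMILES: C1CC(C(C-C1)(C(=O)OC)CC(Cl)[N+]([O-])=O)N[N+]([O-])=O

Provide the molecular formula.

Heavy atoms from the SMILES: 10 C, 1 Cl, 3 N, 6 O.
Implicit hydrogens by atom environment:
  5 × C: 2 H each → 10
  4 × O: no H
  2 × C: 1 H each → 2
  2 × C: no H
  2 × N (charge +1): no H
  2 × O (charge -1): no H
  1 × C: 3 H
  1 × Cl: no H
  1 × N: 1 H
  Total hydrogens = 16.
Molecular formula: C10H16ClN3O6

C10H16ClN3O6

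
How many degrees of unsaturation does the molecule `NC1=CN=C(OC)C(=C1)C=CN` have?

5

Molecular formula from the SMILES: C8H11N3O.
DoU = (2C + 2 + N − H − X)/2 = (2·8 + 2 + 3 − 11 − 0)/2 = 10/2 = 5.
(Structurally: 1 ring(s) + 4 π bond(s) = 5.)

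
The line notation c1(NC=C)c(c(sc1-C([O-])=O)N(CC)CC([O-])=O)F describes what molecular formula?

Heavy atoms from the SMILES: 11 C, 1 F, 2 N, 4 O, 1 S.
Implicit hydrogens by atom environment:
  4 × C (aromatic): no H
  3 × C: 2 H each → 6
  2 × C: no H
  2 × O: no H
  2 × O (charge -1): no H
  1 × C: 3 H
  1 × C: 1 H
  1 × F: no H
  1 × N: 1 H
  1 × N: no H
  1 × S (aromatic): no H
  Total hydrogens = 11.
Net charge -2.
Molecular formula: [C11H11FN2O4S]2-

[C11H11FN2O4S]2-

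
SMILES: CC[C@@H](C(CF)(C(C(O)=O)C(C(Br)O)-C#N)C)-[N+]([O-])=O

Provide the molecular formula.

C11H16BrFN2O5

Heavy atoms from the SMILES: 1 Br, 11 C, 1 F, 2 N, 5 O.
Implicit hydrogens by atom environment:
  4 × C: 1 H each → 4
  3 × C: no H
  2 × C: 3 H each → 6
  2 × C: 2 H each → 4
  2 × O: 1 H each → 2
  2 × O: no H
  1 × Br: no H
  1 × F: no H
  1 × N (charge +1): no H
  1 × N: no H
  1 × O (charge -1): no H
  Total hydrogens = 16.
Molecular formula: C11H16BrFN2O5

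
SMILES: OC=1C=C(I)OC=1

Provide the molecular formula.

C4H3IO2

Heavy atoms from the SMILES: 4 C, 1 I, 2 O.
Implicit hydrogens by atom environment:
  2 × C (aromatic): 1 H each → 2
  2 × C (aromatic): no H
  1 × I: no H
  1 × O: 1 H
  1 × O (aromatic): no H
  Total hydrogens = 3.
Molecular formula: C4H3IO2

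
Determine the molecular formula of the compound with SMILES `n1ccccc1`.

Heavy atoms from the SMILES: 5 C, 1 N.
Implicit hydrogens by atom environment:
  5 × C (aromatic): 1 H each → 5
  1 × N (aromatic): no H
  Total hydrogens = 5.
Molecular formula: C5H5N

C5H5N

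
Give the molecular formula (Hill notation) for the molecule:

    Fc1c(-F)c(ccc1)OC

C7H6F2O

Heavy atoms from the SMILES: 7 C, 2 F, 1 O.
Implicit hydrogens by atom environment:
  3 × C (aromatic): 1 H each → 3
  3 × C (aromatic): no H
  2 × F: no H
  1 × C: 3 H
  1 × O: no H
  Total hydrogens = 6.
Molecular formula: C7H6F2O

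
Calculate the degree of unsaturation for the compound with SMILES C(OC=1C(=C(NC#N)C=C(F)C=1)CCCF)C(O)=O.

Molecular formula from the SMILES: C12H12F2N2O3.
DoU = (2C + 2 + N − H − X)/2 = (2·12 + 2 + 2 − 12 − 2)/2 = 14/2 = 7.
(Structurally: 1 ring(s) + 6 π bond(s) = 7.)

7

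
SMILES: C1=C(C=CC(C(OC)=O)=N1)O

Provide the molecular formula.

Heavy atoms from the SMILES: 7 C, 1 N, 3 O.
Implicit hydrogens by atom environment:
  3 × C (aromatic): 1 H each → 3
  2 × C (aromatic): no H
  2 × O: no H
  1 × C: 3 H
  1 × C: no H
  1 × N (aromatic): no H
  1 × O: 1 H
  Total hydrogens = 7.
Molecular formula: C7H7NO3

C7H7NO3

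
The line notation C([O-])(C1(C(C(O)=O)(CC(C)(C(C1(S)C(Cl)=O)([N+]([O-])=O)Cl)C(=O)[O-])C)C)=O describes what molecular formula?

Heavy atoms from the SMILES: 13 C, 2 Cl, 1 N, 9 O, 1 S.
Implicit hydrogens by atom environment:
  9 × C: no H
  5 × O: no H
  3 × C: 3 H each → 9
  3 × O (charge -1): no H
  2 × Cl: no H
  1 × C: 2 H
  1 × N (charge +1): no H
  1 × O: 1 H
  1 × S: 1 H
  Total hydrogens = 13.
Net charge -2.
Molecular formula: [C13H13Cl2NO9S]2-

[C13H13Cl2NO9S]2-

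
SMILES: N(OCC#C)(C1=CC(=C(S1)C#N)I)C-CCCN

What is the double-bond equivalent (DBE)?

7

Molecular formula from the SMILES: C12H14IN3OS.
DoU = (2C + 2 + N − H − X)/2 = (2·12 + 2 + 3 − 14 − 1)/2 = 14/2 = 7.
(Structurally: 1 ring(s) + 6 π bond(s) = 7.)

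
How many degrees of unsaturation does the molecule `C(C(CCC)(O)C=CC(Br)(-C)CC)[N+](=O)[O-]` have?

2

Molecular formula from the SMILES: C11H20BrNO3.
DoU = (2C + 2 + N − H − X)/2 = (2·11 + 2 + 1 − 20 − 1)/2 = 4/2 = 2.
(Structurally: 0 ring(s) + 2 π bond(s) = 2.)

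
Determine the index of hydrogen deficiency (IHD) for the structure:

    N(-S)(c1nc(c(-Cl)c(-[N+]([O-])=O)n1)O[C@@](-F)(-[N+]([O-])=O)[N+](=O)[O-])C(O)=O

Molecular formula from the SMILES: C6H2ClFN6O9S.
DoU = (2C + 2 + N − H − X)/2 = (2·6 + 2 + 6 − 2 − 2)/2 = 16/2 = 8.
(Structurally: 1 ring(s) + 7 π bond(s) = 8.)

8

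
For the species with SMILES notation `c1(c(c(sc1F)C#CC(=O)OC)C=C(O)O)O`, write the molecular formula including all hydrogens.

Heavy atoms from the SMILES: 10 C, 1 F, 5 O, 1 S.
Implicit hydrogens by atom environment:
  4 × C (aromatic): no H
  4 × C: no H
  3 × O: 1 H each → 3
  2 × O: no H
  1 × C: 3 H
  1 × C: 1 H
  1 × F: no H
  1 × S (aromatic): no H
  Total hydrogens = 7.
Molecular formula: C10H7FO5S

C10H7FO5S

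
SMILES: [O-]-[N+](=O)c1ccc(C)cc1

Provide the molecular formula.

C7H7NO2

Heavy atoms from the SMILES: 7 C, 1 N, 2 O.
Implicit hydrogens by atom environment:
  4 × C (aromatic): 1 H each → 4
  2 × C (aromatic): no H
  1 × C: 3 H
  1 × N (charge +1): no H
  1 × O: no H
  1 × O (charge -1): no H
  Total hydrogens = 7.
Molecular formula: C7H7NO2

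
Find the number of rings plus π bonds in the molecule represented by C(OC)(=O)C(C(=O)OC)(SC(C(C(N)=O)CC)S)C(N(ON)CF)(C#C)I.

5

Molecular formula from the SMILES: C14H21FIN3O6S2.
DoU = (2C + 2 + N − H − X)/2 = (2·14 + 2 + 3 − 21 − 2)/2 = 10/2 = 5.
(Structurally: 0 ring(s) + 5 π bond(s) = 5.)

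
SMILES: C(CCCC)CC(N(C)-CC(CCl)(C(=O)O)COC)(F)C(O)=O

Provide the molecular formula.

C15H27ClFNO5

Heavy atoms from the SMILES: 15 C, 1 Cl, 1 F, 1 N, 5 O.
Implicit hydrogens by atom environment:
  8 × C: 2 H each → 16
  4 × C: no H
  3 × C: 3 H each → 9
  3 × O: no H
  2 × O: 1 H each → 2
  1 × Cl: no H
  1 × F: no H
  1 × N: no H
  Total hydrogens = 27.
Molecular formula: C15H27ClFNO5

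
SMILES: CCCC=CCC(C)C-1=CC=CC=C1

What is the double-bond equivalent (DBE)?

5

Molecular formula from the SMILES: C14H20.
DoU = (2C + 2 + N − H − X)/2 = (2·14 + 2 + 0 − 20 − 0)/2 = 10/2 = 5.
(Structurally: 1 ring(s) + 4 π bond(s) = 5.)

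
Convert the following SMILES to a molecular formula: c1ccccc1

C6H6

Heavy atoms from the SMILES: 6 C.
Implicit hydrogens by atom environment:
  6 × C (aromatic): 1 H each → 6
  Total hydrogens = 6.
Molecular formula: C6H6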